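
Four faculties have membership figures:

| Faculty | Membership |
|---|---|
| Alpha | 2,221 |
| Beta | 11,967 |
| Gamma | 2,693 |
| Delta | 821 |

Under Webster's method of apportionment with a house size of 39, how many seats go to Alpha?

5

Standard divisor 17702/39 ≈ 453.897; standard quotas: Alpha 4.893, Beta 26.365, Gamma 5.933, Delta 1.809.
Rounding to the nearest integer gives Alpha 5, Beta 26, Gamma 6, Delta 2 — total 39, matching the house size, so no adjustment is needed.
Alpha receives 5.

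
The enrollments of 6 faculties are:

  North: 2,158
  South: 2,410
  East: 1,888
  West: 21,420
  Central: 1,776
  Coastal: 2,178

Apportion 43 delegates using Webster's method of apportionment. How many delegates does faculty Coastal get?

Standard divisor 31830/43 ≈ 740.233; standard quotas: North 2.915, South 3.256, East 2.551, West 28.937, Central 2.399, Coastal 2.942.
Rounding to the nearest integer gives North 3, South 3, East 3, West 29, Central 2, Coastal 3 — total 43, matching the house size, so no adjustment is needed.
Coastal receives 3.

3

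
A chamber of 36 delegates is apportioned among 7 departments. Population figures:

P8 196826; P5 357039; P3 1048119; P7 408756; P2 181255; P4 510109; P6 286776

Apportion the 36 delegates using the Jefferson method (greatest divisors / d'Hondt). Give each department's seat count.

Standard divisor 2988880/36 ≈ 83024.444; standard quotas: P8 2.371, P5 4.300, P3 12.624, P7 4.923, P2 2.183, P4 6.144, P6 3.454.
Rounding down gives 2, 4, 12, 4, 2, 6, 3 = 33 seats, so the divisor must be adjusted.
With modified divisor 73900: modified quotas P8 2.663, P5 4.831, P3 14.183, P7 5.531, P2 2.453, P4 6.903, P6 3.881.
Rounding down: P8 2, P5 4, P3 14, P7 5, P2 2, P4 6, P6 3 (total 36).

P8 2; P5 4; P3 14; P7 5; P2 2; P4 6; P6 3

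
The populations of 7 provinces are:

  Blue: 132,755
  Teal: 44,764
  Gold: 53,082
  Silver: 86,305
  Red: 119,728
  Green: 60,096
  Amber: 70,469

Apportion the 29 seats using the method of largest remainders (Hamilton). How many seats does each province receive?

Total 567199; standard divisor 567199/29 ≈ 19558.586.
Standard quotas: Blue 6.7876, Teal 2.2887, Gold 2.7140, Silver 4.4126, Red 6.1215, Green 3.0726, Amber 3.6030.
Lower quotas: Blue 6, Teal 2, Gold 2, Silver 4, Red 6, Green 3, Amber 3 (sum 26, leaving 3 seats).
Remainders in descending order: Blue 0.7876, Gold 0.7140, Amber 0.6030, Silver 0.4126, Teal 0.2887, Red 0.1215, Green 0.0726.
The surplus seats go to Blue, Gold, Amber.

Blue 7, Teal 2, Gold 3, Silver 4, Red 6, Green 3, Amber 4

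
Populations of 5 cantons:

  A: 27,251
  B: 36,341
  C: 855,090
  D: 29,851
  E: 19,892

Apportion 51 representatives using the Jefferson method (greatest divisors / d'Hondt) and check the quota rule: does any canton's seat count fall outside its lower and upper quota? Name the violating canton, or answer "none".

C

Standard quotas: A 1.435, B 1.914, C 45.031, D 1.572, E 1.048.
Jefferson allocation: A 1, B 1, C 47, D 1, E 1.
C has quota 45.031 (lower 45, upper 46) but receives 47 — outside the quota interval.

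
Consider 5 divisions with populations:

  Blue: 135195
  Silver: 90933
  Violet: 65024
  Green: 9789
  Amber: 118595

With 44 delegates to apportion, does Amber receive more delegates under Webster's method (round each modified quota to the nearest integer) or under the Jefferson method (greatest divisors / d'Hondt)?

Webster: Blue 14, Silver 10, Violet 7, Green 1, Amber 12.
Jefferson: Blue 14, Silver 9, Violet 7, Green 1, Amber 13.
Amber gets 12 under Webster and 13 under Jefferson.

Jefferson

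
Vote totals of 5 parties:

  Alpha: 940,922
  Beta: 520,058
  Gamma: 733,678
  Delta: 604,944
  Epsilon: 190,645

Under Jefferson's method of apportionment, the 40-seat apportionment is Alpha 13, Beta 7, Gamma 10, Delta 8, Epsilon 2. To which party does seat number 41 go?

Priority for the next seat is population ÷ (current seats + 1).
Priorities: Alpha 67208.714, Beta 65007.250, Gamma 66698.000, Delta 67216.000, Epsilon 63548.333.
Highest priority: Delta.

Delta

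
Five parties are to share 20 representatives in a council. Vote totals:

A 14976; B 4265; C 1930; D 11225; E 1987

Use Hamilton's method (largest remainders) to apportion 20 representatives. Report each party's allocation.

The standard divisor is 34383/20 ≈ 1719.15.
Standard quotas: A 8.7113, B 2.4809, C 1.1226, D 6.5294, E 1.1558.
Lower quotas: A 8, B 2, C 1, D 6, E 1 (sum 18, leaving 2 seats).
Remainders in descending order: A 0.7113, D 0.5294, B 0.4809, E 0.1558, C 0.1226.
The surplus seats go to A, D.

A 9, B 2, C 1, D 7, E 1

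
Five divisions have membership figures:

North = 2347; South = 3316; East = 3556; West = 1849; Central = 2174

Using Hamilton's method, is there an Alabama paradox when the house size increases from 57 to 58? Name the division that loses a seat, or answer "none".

Central

At 57 seats: North 10, South 14, East 15, West 8, Central 10.
At 58 seats: North 10, South 15, East 16, West 8, Central 9.
Central drops from 10 to 9.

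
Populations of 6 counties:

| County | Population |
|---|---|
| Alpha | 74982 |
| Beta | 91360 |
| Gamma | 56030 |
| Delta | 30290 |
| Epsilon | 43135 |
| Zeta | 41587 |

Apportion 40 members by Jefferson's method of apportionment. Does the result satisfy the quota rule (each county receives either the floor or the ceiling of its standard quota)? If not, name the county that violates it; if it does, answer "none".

Standard quotas: Alpha 8.890, Beta 10.832, Gamma 6.643, Delta 3.591, Epsilon 5.114, Zeta 4.931.
Jefferson allocation: Alpha 9, Beta 11, Gamma 7, Delta 3, Epsilon 5, Zeta 5.
Every allocation lies between the lower and upper quota.

none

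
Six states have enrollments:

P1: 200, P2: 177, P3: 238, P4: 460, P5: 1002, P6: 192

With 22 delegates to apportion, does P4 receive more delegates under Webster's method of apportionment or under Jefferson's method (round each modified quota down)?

Jefferson

Webster: P1 2, P2 2, P3 2, P4 4, P5 10, P6 2.
Jefferson: P1 2, P2 1, P3 2, P4 5, P5 10, P6 2.
P4 gets 4 under Webster and 5 under Jefferson.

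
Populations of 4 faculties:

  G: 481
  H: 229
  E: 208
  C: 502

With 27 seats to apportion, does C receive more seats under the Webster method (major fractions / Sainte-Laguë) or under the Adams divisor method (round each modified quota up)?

Webster

Webster: G 9, H 4, E 4, C 10.
Adams: G 9, H 5, E 4, C 9.
C gets 10 under Webster and 9 under Adams.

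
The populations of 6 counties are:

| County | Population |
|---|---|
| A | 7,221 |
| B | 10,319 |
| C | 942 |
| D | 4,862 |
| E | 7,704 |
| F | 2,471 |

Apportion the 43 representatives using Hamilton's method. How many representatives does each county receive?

The standard divisor is 33519/43 ≈ 779.512.
Standard quotas: A 9.2635, B 13.2378, C 1.2084, D 6.2372, E 9.8831, F 3.1699.
Lower quotas: A 9, B 13, C 1, D 6, E 9, F 3 (sum 41, leaving 2 seats).
Remainders in descending order: E 0.8831, A 0.2635, B 0.2378, D 0.2372, C 0.2084, F 0.1699.
The surplus seats go to E, A.

A 10, B 13, C 1, D 6, E 10, F 3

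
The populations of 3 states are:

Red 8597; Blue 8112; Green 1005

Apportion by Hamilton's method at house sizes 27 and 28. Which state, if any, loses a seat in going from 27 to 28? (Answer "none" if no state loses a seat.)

At 27 seats: Red 13, Blue 12, Green 2.
At 28 seats: Red 14, Blue 13, Green 1.
Green drops from 2 to 1.

Green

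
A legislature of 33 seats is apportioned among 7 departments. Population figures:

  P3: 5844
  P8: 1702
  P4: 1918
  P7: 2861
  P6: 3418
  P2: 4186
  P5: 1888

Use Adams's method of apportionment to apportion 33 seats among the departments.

P3 9; P8 3; P4 3; P7 4; P6 5; P2 6; P5 3

Standard divisor 21817/33 ≈ 661.121; standard quotas: P3 8.840, P8 2.574, P4 2.901, P7 4.327, P6 5.170, P2 6.332, P5 2.856.
Rounding up gives 9, 3, 3, 5, 6, 7, 3 = 36 seats, so the divisor must be adjusted.
With modified divisor 720: modified quotas P3 8.117, P8 2.364, P4 2.664, P7 3.974, P6 4.747, P2 5.814, P5 2.622.
Rounding up: P3 9, P8 3, P4 3, P7 4, P6 5, P2 6, P5 3 (total 33).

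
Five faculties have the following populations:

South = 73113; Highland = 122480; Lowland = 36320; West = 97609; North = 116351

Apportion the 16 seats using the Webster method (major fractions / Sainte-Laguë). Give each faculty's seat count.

Standard divisor 445873/16 ≈ 27867.062; standard quotas: South 2.624, Highland 4.395, Lowland 1.303, West 3.503, North 4.175.
Rounding to the nearest integer gives South 3, Highland 4, Lowland 1, West 4, North 4 — total 16, matching the house size, so no adjustment is needed.

South 3; Highland 4; Lowland 1; West 4; North 4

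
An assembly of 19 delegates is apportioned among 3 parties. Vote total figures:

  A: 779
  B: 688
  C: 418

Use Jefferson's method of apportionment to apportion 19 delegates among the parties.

A=8, B=7, C=4

Standard divisor 1885/19 ≈ 99.211; standard quotas: A 7.852, B 6.935, C 4.213.
Rounding down gives 7, 6, 4 = 17 seats, so the divisor must be adjusted.
With modified divisor 90: modified quotas A 8.656, B 7.644, C 4.644.
Rounding down: A 8, B 7, C 4 (total 19).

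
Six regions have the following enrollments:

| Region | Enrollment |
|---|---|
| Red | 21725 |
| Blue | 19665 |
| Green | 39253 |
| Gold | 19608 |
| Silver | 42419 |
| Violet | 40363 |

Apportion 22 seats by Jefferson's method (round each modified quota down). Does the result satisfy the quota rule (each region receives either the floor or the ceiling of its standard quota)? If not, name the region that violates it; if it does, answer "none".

none

Standard quotas: Red 2.611, Blue 2.364, Green 4.718, Gold 2.357, Silver 5.099, Violet 4.852.
Jefferson allocation: Red 3, Blue 2, Green 5, Gold 2, Silver 5, Violet 5.
Every allocation lies between the lower and upper quota.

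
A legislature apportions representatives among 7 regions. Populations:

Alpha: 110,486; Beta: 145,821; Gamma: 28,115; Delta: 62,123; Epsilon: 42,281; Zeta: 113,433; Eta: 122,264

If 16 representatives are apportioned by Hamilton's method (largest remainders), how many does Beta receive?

4

The standard divisor is 624523/16 ≈ 39032.688.
Standard quotas: Alpha 2.8306, Beta 3.7359, Gamma 0.7203, Delta 1.5916, Epsilon 1.0832, Zeta 2.9061, Eta 3.1323.
Lower quotas: Alpha 2, Beta 3, Gamma 0, Delta 1, Epsilon 1, Zeta 2, Eta 3 (sum 12, leaving 4 seats).
Remainders in descending order: Zeta 0.9061, Alpha 0.8306, Beta 0.7359, Gamma 0.7203, Delta 0.5916, Eta 0.1323, Epsilon 0.0832.
Largest remainders: Zeta, Alpha, Beta, Gamma receive the extra seats.
Beta receives 4.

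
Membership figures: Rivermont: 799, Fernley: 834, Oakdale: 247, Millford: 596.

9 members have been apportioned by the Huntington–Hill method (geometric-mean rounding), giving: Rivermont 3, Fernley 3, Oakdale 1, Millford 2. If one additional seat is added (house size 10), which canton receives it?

Priority for the next seat is population ÷ (√(s·(s+1))).
Priorities: Rivermont 230.651, Fernley 240.755, Oakdale 174.655, Millford 243.316.
Highest priority: Millford.

Millford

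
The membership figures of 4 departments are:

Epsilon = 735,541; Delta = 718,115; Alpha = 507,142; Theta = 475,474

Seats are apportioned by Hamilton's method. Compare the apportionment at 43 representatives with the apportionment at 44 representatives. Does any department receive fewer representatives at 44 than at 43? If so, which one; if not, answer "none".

none

At 43 seats: Epsilon 13, Delta 13, Alpha 9, Theta 8.
At 44 seats: Epsilon 13, Delta 13, Alpha 9, Theta 9.
No department's allocation decreased.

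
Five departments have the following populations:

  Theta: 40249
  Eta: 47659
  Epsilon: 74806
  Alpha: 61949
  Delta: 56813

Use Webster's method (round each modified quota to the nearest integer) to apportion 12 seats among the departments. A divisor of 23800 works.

Theta 2, Eta 2, Epsilon 3, Alpha 3, Delta 2

With modified divisor 23800: modified quotas Theta 1.691, Eta 2.002, Epsilon 3.143, Alpha 2.603, Delta 2.387.
Rounding to the nearest integer: Theta 2, Eta 2, Epsilon 3, Alpha 3, Delta 2 (total 12).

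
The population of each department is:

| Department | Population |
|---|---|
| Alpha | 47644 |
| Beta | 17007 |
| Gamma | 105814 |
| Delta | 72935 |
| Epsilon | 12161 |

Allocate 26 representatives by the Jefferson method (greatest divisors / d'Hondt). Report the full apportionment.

Alpha 5, Beta 1, Gamma 11, Delta 8, Epsilon 1

Standard divisor 255561/26 ≈ 9829.269; standard quotas: Alpha 4.847, Beta 1.730, Gamma 10.765, Delta 7.420, Epsilon 1.237.
Rounding down gives 4, 1, 10, 7, 1 = 23 seats, so the divisor must be adjusted.
With modified divisor 9000: modified quotas Alpha 5.294, Beta 1.890, Gamma 11.757, Delta 8.104, Epsilon 1.351.
Rounding down: Alpha 5, Beta 1, Gamma 11, Delta 8, Epsilon 1 (total 26).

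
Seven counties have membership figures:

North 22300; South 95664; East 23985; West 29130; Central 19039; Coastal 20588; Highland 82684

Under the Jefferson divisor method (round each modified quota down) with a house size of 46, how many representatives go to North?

Standard divisor 293390/46 ≈ 6378.043; standard quotas: North 3.496, South 14.999, East 3.761, West 4.567, Central 2.985, Coastal 3.228, Highland 12.964.
Rounding down gives 3, 14, 3, 4, 2, 3, 12 = 41 seats, so the divisor must be adjusted.
With modified divisor 5940: modified quotas North 3.754, South 16.105, East 4.038, West 4.904, Central 3.205, Coastal 3.466, Highland 13.920.
Rounding down: North 3, South 16, East 4, West 4, Central 3, Coastal 3, Highland 13 (total 46).
North receives 3.

3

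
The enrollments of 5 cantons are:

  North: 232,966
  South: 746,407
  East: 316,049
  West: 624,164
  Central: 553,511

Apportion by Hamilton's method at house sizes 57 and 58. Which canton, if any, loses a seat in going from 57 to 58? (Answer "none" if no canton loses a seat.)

At 57 seats: North 5, South 17, East 7, West 15, Central 13.
At 58 seats: North 5, South 18, East 7, West 15, Central 13.
No canton's allocation decreased.

none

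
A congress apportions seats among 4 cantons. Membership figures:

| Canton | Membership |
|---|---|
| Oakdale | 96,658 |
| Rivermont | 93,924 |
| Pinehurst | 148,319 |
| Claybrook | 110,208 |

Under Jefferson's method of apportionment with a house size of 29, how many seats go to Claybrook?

7

Standard divisor 449109/29 ≈ 15486.517; standard quotas: Oakdale 6.241, Rivermont 6.065, Pinehurst 9.577, Claybrook 7.116.
Rounding down gives 6, 6, 9, 7 = 28 seats, so the divisor must be adjusted.
With modified divisor 14300: modified quotas Oakdale 6.759, Rivermont 6.568, Pinehurst 10.372, Claybrook 7.707.
Rounding down: Oakdale 6, Rivermont 6, Pinehurst 10, Claybrook 7 (total 29).
Claybrook receives 7.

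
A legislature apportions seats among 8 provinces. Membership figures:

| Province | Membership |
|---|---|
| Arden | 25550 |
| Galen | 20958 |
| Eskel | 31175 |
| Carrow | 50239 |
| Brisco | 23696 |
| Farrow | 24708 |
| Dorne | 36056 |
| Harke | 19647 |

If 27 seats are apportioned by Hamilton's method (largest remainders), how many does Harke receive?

2

The standard divisor is 232029/27 ≈ 8593.667.
Standard quotas: Arden 2.9731, Galen 2.4388, Eskel 3.6277, Carrow 5.8460, Brisco 2.7574, Farrow 2.8751, Dorne 4.1956, Harke 2.2862.
Lower quotas: Arden 2, Galen 2, Eskel 3, Carrow 5, Brisco 2, Farrow 2, Dorne 4, Harke 2 (sum 22, leaving 5 seats).
Remainders in descending order: Arden 0.9731, Farrow 0.8751, Carrow 0.8460, Brisco 0.7574, Eskel 0.6277, Galen 0.4388, Harke 0.2862, Dorne 0.1956.
Largest remainders: Arden, Farrow, Carrow, Brisco, Eskel receive the extra seats.
Harke receives 2.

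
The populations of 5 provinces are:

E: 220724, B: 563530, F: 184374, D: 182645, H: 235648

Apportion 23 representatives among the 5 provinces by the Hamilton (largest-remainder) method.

Total 1386921; standard divisor 1386921/23 ≈ 60300.913.
Standard quotas: E 3.6604, B 9.3453, F 3.0576, D 3.0289, H 3.9079.
Lower quotas: E 3, B 9, F 3, D 3, H 3 (sum 21, leaving 2 seats).
Remainders in descending order: H 0.9079, E 0.6604, B 0.3453, F 0.0576, D 0.0289.
The surplus seats go to H, E.

E 4; B 9; F 3; D 3; H 4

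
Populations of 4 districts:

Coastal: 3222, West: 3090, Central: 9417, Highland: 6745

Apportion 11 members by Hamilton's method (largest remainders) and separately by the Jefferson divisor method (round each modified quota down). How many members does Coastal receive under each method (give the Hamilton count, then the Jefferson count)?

Hamilton: Coastal 2, West 1, Central 5, Highland 3.
Jefferson: Coastal 1, West 1, Central 5, Highland 4.
Coastal gets 2 under Hamilton and 1 under Jefferson.

2 and 1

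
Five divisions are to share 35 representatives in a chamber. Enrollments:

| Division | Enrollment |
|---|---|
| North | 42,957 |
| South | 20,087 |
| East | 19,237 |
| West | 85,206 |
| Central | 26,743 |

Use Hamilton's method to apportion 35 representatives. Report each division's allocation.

The standard divisor is 194230/35 ≈ 5549.429.
Standard quotas: North 7.7408, South 3.6197, East 3.4665, West 15.3540, Central 4.8191.
Lower quotas: North 7, South 3, East 3, West 15, Central 4 (sum 32, leaving 3 seats).
Remainders in descending order: Central 0.8191, North 0.7408, South 0.6197, East 0.4665, West 0.3540.
Largest remainders: Central, North, South receive the extra seats.

North 8; South 4; East 3; West 15; Central 5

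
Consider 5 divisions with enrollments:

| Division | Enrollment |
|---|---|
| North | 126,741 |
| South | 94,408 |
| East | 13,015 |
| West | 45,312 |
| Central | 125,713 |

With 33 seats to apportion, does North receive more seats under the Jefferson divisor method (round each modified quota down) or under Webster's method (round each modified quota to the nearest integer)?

Jefferson

Jefferson: North 11, South 8, East 1, West 3, Central 10.
Webster: North 10, South 8, East 1, West 4, Central 10.
North gets 11 under Jefferson and 10 under Webster.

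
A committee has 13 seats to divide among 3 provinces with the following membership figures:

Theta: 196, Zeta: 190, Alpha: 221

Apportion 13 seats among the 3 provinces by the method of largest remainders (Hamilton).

The standard divisor is 607/13 ≈ 46.692.
Standard quotas: Theta 4.198, Zeta 4.069, Alpha 4.733.
Lower quotas: Theta 4, Zeta 4, Alpha 4 (sum 12, leaving 1 seat).
Remainders in descending order: Alpha 0.733, Theta 0.198, Zeta 0.069.
The surplus seat goes to Alpha.

Theta 4, Zeta 4, Alpha 5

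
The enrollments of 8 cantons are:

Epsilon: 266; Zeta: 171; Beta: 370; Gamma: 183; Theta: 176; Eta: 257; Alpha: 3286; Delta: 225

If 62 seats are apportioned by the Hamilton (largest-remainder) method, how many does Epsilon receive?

4

Total 4934; standard divisor 4934/62 ≈ 79.581.
Standard quotas: Epsilon 3.343, Zeta 2.149, Beta 4.649, Gamma 2.300, Theta 2.212, Eta 3.229, Alpha 41.291, Delta 2.827.
Lower quotas: Epsilon 3, Zeta 2, Beta 4, Gamma 2, Theta 2, Eta 3, Alpha 41, Delta 2 (sum 59, leaving 3 seats).
Remainders in descending order: Delta 0.827, Beta 0.649, Epsilon 0.343, Gamma 0.300, Alpha 0.291, Eta 0.229, Theta 0.212, Zeta 0.149.
The surplus seats go to Delta, Beta, Epsilon.
Epsilon receives 4.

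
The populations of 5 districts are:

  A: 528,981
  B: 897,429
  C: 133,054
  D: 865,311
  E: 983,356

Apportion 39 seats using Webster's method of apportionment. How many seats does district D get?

Standard divisor 3408131/39 ≈ 87387.974; standard quotas: A 6.053, B 10.269, C 1.523, D 9.902, E 11.253.
Rounding to the nearest integer gives A 6, B 10, C 2, D 10, E 11 — total 39, matching the house size, so no adjustment is needed.
D receives 10.

10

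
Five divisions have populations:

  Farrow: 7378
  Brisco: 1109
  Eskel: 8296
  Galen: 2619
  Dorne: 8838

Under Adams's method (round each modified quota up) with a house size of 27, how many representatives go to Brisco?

Standard divisor 28240/27 ≈ 1045.926; standard quotas: Farrow 7.054, Brisco 1.060, Eskel 7.932, Galen 2.504, Dorne 8.450.
Rounding up gives 8, 2, 8, 3, 9 = 30 seats, so the divisor must be adjusted.
With modified divisor 1150: modified quotas Farrow 6.416, Brisco 0.964, Eskel 7.214, Galen 2.277, Dorne 7.685.
Rounding up: Farrow 7, Brisco 1, Eskel 8, Galen 3, Dorne 8 (total 27).
Brisco receives 1.

1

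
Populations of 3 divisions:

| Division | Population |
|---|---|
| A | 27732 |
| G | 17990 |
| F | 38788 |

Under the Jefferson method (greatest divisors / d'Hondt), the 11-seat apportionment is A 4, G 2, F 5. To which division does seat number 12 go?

F

Priority for the next seat is population ÷ (current seats + 1).
Priorities: A 5546.400, G 5996.667, F 6464.667.
Highest priority: F.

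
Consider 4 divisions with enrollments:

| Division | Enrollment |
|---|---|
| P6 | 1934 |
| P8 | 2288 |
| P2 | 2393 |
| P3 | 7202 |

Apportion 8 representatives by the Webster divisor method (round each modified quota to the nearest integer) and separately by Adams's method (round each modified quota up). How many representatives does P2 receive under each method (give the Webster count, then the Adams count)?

1 and 2

Webster: P6 1, P8 1, P2 1, P3 5.
Adams: P6 1, P8 1, P2 2, P3 4.
P2 gets 1 under Webster and 2 under Adams.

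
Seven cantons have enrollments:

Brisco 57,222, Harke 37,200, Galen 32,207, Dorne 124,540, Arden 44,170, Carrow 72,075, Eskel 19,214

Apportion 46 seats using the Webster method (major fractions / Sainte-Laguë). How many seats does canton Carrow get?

Standard divisor 386628/46 ≈ 8404.957; standard quotas: Brisco 6.808, Harke 4.426, Galen 3.832, Dorne 14.817, Arden 5.255, Carrow 8.575, Eskel 2.286.
Rounding to the nearest integer gives Brisco 7, Harke 4, Galen 4, Dorne 15, Arden 5, Carrow 9, Eskel 2 — total 46, matching the house size, so no adjustment is needed.
Carrow receives 9.

9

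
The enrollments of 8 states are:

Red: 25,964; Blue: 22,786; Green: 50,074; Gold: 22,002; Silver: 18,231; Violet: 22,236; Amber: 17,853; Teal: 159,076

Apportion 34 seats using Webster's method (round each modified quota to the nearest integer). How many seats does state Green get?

Standard divisor 338222/34 ≈ 9947.706; standard quotas: Red 2.610, Blue 2.291, Green 5.034, Gold 2.212, Silver 1.833, Violet 2.235, Amber 1.795, Teal 15.991.
Rounding to the nearest integer gives Red 3, Blue 2, Green 5, Gold 2, Silver 2, Violet 2, Amber 2, Teal 16 — total 34, matching the house size, so no adjustment is needed.
Green receives 5.

5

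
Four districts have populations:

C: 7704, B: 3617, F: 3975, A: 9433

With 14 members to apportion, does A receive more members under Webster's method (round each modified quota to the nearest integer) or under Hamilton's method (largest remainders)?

Webster: C 4, B 2, F 2, A 6.
Hamilton: C 5, B 2, F 2, A 5.
A gets 6 under Webster and 5 under Hamilton.

Webster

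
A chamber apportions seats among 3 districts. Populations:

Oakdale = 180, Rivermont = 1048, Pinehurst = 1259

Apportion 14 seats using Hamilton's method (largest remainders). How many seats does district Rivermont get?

Standard divisor: 2487 ÷ 14 ≈ 177.643.
Standard quotas: Oakdale 1.013, Rivermont 5.899, Pinehurst 7.087.
Lower quotas: Oakdale 1, Rivermont 5, Pinehurst 7 (sum 13, leaving 1 seat).
Remainders in descending order: Rivermont 0.899, Pinehurst 0.087, Oakdale 0.013.
Largest remainder: Rivermont receives the extra seat.
Rivermont receives 6.

6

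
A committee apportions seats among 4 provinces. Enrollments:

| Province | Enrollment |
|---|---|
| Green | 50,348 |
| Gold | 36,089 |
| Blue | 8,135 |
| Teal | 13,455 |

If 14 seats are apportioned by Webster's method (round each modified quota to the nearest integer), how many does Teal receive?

Standard divisor 108027/14 ≈ 7716.214; standard quotas: Green 6.525, Gold 4.677, Blue 1.054, Teal 1.744.
Rounding to the nearest integer gives 7, 5, 1, 2 = 15 seats, so the divisor must be adjusted.
With modified divisor 7900: modified quotas Green 6.373, Gold 4.568, Blue 1.030, Teal 1.703.
Rounding to the nearest integer: Green 6, Gold 5, Blue 1, Teal 2 (total 14).
Teal receives 2.

2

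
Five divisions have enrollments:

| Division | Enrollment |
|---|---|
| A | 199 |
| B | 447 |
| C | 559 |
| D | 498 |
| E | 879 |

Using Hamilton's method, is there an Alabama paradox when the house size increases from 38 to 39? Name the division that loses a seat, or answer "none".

At 38 seats: A 3, B 7, C 8, D 7, E 13.
At 39 seats: A 3, B 7, C 8, D 8, E 13.
No division's allocation decreased.

none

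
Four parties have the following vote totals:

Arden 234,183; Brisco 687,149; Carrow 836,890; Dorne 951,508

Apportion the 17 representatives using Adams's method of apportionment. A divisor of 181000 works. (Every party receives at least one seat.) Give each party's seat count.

With modified divisor 181000: modified quotas Arden 1.294, Brisco 3.796, Carrow 4.624, Dorne 5.257.
Rounding up: Arden 2, Brisco 4, Carrow 5, Dorne 6 (total 17).

Arden=2, Brisco=4, Carrow=5, Dorne=6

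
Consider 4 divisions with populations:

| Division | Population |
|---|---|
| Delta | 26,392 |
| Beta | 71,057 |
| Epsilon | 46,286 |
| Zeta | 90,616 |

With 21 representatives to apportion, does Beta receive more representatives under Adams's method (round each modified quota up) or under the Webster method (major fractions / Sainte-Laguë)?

Adams: Delta 3, Beta 6, Epsilon 4, Zeta 8.
Webster: Delta 2, Beta 7, Epsilon 4, Zeta 8.
Beta gets 6 under Adams and 7 under Webster.

Webster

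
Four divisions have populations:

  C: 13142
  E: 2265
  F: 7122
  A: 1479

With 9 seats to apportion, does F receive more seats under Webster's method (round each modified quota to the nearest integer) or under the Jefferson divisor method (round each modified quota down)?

Jefferson

Webster: C 5, E 1, F 2, A 1.
Jefferson: C 5, E 1, F 3, A 0.
F gets 2 under Webster and 3 under Jefferson.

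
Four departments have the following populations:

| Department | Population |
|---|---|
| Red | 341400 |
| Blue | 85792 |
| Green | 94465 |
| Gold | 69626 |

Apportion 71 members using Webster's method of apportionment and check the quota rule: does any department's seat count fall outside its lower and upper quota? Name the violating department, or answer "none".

Standard quotas: Red 40.995, Blue 10.302, Green 11.343, Gold 8.361.
Webster allocation: Red 42, Blue 10, Green 11, Gold 8.
Red has quota 40.995 (lower 40, upper 41) but receives 42 — outside the quota interval.

Red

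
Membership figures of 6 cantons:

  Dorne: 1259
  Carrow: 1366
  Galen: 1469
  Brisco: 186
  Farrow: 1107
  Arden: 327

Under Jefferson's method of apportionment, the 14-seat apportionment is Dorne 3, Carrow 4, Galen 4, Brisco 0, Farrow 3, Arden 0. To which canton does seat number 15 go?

Priority for the next seat is population ÷ (current seats + 1).
Priorities: Dorne 314.750, Carrow 273.200, Galen 293.800, Brisco 186.000, Farrow 276.750, Arden 327.000.
Highest priority: Arden.

Arden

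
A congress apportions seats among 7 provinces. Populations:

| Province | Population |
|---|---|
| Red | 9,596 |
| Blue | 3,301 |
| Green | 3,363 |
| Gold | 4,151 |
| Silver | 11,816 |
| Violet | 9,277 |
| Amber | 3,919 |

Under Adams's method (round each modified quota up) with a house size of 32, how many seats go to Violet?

6

Standard divisor 45423/32 ≈ 1419.469; standard quotas: Red 6.760, Blue 2.326, Green 2.369, Gold 2.924, Silver 8.324, Violet 6.536, Amber 2.761.
Rounding up gives 7, 3, 3, 3, 9, 7, 3 = 35 seats, so the divisor must be adjusted.
With modified divisor 1620: modified quotas Red 5.923, Blue 2.038, Green 2.076, Gold 2.562, Silver 7.294, Violet 5.727, Amber 2.419.
Rounding up: Red 6, Blue 3, Green 3, Gold 3, Silver 8, Violet 6, Amber 3 (total 32).
Violet receives 6.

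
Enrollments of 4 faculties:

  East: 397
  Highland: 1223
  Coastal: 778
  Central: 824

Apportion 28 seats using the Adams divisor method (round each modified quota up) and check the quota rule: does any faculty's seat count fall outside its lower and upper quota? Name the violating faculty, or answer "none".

Standard quotas: East 3.450, Highland 10.628, Coastal 6.761, Central 7.161.
Adams allocation: East 4, Highland 10, Coastal 7, Central 7.
Every allocation lies between the lower and upper quota.

none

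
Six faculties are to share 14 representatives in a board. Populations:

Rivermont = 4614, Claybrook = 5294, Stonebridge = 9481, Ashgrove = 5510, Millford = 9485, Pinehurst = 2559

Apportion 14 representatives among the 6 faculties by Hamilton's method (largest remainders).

Rivermont: 2, Claybrook: 2, Stonebridge: 3, Ashgrove: 2, Millford: 4, Pinehurst: 1

The standard divisor is 36943/14 ≈ 2638.786.
Standard quotas: Rivermont 1.7485, Claybrook 2.0062, Stonebridge 3.5929, Ashgrove 2.0881, Millford 3.5945, Pinehurst 0.9698.
Lower quotas: Rivermont 1, Claybrook 2, Stonebridge 3, Ashgrove 2, Millford 3, Pinehurst 0 (sum 11, leaving 3 seats).
Remainders in descending order: Pinehurst 0.9698, Rivermont 0.7485, Millford 0.5945, Stonebridge 0.5929, Ashgrove 0.0881, Claybrook 0.0062.
The surplus seats go to Pinehurst, Rivermont, Millford.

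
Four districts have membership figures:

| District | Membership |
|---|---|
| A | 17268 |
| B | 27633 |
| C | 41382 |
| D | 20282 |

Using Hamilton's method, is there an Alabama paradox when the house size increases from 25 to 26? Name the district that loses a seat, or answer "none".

At 25 seats: A 4, B 6, C 10, D 5.
At 26 seats: A 4, B 7, C 10, D 5.
No district's allocation decreased.

none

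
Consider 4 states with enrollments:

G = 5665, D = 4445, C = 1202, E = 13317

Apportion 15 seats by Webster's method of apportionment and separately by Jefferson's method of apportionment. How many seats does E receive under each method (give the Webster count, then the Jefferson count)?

8 and 9

Webster: G 3, D 3, C 1, E 8.
Jefferson: G 3, D 3, C 0, E 9.
E gets 8 under Webster and 9 under Jefferson.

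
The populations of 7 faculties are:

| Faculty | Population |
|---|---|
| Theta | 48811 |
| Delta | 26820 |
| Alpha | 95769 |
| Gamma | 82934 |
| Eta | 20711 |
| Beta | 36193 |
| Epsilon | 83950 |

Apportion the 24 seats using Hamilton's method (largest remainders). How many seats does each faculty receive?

Standard divisor: 395188 ÷ 24 ≈ 16466.167.
Standard quotas: Theta 2.9643, Delta 1.6288, Alpha 5.8161, Gamma 5.0366, Eta 1.2578, Beta 2.1980, Epsilon 5.0983.
Lower quotas: Theta 2, Delta 1, Alpha 5, Gamma 5, Eta 1, Beta 2, Epsilon 5 (sum 21, leaving 3 seats).
Remainders in descending order: Theta 0.9643, Alpha 0.8161, Delta 0.6288, Eta 0.2578, Beta 0.1980, Epsilon 0.0983, Gamma 0.0366.
The surplus seats go to Theta, Alpha, Delta.

Theta: 3, Delta: 2, Alpha: 6, Gamma: 5, Eta: 1, Beta: 2, Epsilon: 5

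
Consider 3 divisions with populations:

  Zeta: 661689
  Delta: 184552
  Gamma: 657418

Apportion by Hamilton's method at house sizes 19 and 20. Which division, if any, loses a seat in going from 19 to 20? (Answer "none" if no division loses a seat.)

At 19 seats: Zeta 9, Delta 2, Gamma 8.
At 20 seats: Zeta 9, Delta 2, Gamma 9.
No division's allocation decreased.

none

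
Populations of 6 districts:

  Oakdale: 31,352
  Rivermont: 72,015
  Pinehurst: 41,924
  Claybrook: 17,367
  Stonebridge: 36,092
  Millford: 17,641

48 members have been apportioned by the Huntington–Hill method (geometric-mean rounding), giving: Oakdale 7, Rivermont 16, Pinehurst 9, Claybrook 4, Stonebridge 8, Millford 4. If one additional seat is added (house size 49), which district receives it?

Priority for the next seat is population ÷ (√(s·(s+1))).
Priorities: Oakdale 4189.587, Rivermont 4366.551, Pinehurst 4419.178, Claybrook 3883.379, Stonebridge 4253.483, Millford 3944.648.
Highest priority: Pinehurst.

Pinehurst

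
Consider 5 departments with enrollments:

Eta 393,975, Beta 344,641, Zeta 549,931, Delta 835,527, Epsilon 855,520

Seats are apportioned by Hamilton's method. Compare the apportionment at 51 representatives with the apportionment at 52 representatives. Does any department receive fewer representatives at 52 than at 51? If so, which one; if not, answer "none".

At 51 seats: Eta 7, Beta 6, Zeta 9, Delta 14, Epsilon 15.
At 52 seats: Eta 7, Beta 6, Zeta 10, Delta 14, Epsilon 15.
No department's allocation decreased.

none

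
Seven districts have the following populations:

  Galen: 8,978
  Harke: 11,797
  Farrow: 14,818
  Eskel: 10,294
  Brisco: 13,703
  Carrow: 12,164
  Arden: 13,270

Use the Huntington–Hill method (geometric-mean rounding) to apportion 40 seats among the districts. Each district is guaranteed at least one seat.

With divisor 2134: modified quotas Galen 4.207, Harke 5.528, Farrow 6.944, Eskel 4.824, Brisco 6.421, Carrow 5.700, Arden 6.218.
Geometric-mean thresholds: Galen √(4·5)=4.472, Harke √(5·6)=5.477, Farrow √(6·7)=6.481, Eskel √(4·5)=4.472, Brisco √(6·7)=6.481, Carrow √(5·6)=5.477, Arden √(6·7)=6.481.
Each quota rounded against its threshold gives Galen 4, Harke 6, Farrow 7, Eskel 5, Brisco 6, Carrow 6, Arden 6 (total 40).

Galen: 4; Harke: 6; Farrow: 7; Eskel: 5; Brisco: 6; Carrow: 6; Arden: 6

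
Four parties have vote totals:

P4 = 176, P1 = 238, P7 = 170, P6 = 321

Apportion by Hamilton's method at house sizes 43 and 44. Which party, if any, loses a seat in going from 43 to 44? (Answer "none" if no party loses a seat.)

At 43 seats: P4 9, P1 11, P7 8, P6 15.
At 44 seats: P4 8, P1 12, P7 8, P6 16.
P4 drops from 9 to 8.

P4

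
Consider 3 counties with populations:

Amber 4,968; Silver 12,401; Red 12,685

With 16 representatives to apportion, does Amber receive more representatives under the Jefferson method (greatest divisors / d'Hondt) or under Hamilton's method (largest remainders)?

Hamilton

Jefferson: Amber 2, Silver 7, Red 7.
Hamilton: Amber 3, Silver 6, Red 7.
Amber gets 2 under Jefferson and 3 under Hamilton.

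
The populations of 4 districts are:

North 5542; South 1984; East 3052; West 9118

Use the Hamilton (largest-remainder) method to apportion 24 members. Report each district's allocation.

North 7, South 2, East 4, West 11

Total 19696; standard divisor 19696/24 ≈ 820.667.
Standard quotas: North 6.7530, South 2.4175, East 3.7189, West 11.1105.
Lower quotas: North 6, South 2, East 3, West 11 (sum 22, leaving 2 seats).
Remainders in descending order: North 0.7530, East 0.7189, South 0.4175, West 0.1105.
The surplus seats go to North, East.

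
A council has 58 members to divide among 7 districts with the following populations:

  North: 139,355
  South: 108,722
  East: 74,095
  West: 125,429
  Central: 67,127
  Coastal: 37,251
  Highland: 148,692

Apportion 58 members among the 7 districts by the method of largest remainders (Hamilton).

The standard divisor is 700671/58 ≈ 12080.534.
Standard quotas: North 11.5355, South 8.9998, East 6.1334, West 10.3827, Central 5.5566, Coastal 3.0836, Highland 12.3084.
Lower quotas: North 11, South 8, East 6, West 10, Central 5, Coastal 3, Highland 12 (sum 55, leaving 3 seats).
Remainders in descending order: South 0.9998, Central 0.5566, North 0.5355, West 0.3827, Highland 0.3084, East 0.1334, Coastal 0.0836.
Largest remainders: South, Central, North receive the extra seats.

North 12, South 9, East 6, West 10, Central 6, Coastal 3, Highland 12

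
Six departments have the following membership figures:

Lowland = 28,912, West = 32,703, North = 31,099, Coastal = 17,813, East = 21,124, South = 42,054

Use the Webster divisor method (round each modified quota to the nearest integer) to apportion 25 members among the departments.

Standard divisor 173705/25 ≈ 6948.2; standard quotas: Lowland 4.161, West 4.707, North 4.476, Coastal 2.564, East 3.040, South 6.053.
Rounding to the nearest integer gives Lowland 4, West 5, North 4, Coastal 3, East 3, South 6 — total 25, matching the house size, so no adjustment is needed.

Lowland: 4, West: 5, North: 4, Coastal: 3, East: 3, South: 6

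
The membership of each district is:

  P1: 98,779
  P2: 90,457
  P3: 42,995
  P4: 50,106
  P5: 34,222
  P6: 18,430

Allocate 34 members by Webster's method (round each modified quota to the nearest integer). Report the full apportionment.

Standard divisor 334989/34 ≈ 9852.618; standard quotas: P1 10.026, P2 9.181, P3 4.364, P4 5.086, P5 3.473, P6 1.871.
Rounding to the nearest integer gives 10, 9, 4, 5, 3, 2 = 33 seats, so the divisor must be adjusted.
With modified divisor 9700: modified quotas P1 10.183, P2 9.325, P3 4.432, P4 5.166, P5 3.528, P6 1.900.
Rounding to the nearest integer: P1 10, P2 9, P3 4, P4 5, P5 4, P6 2 (total 34).

P1 10, P2 9, P3 4, P4 5, P5 4, P6 2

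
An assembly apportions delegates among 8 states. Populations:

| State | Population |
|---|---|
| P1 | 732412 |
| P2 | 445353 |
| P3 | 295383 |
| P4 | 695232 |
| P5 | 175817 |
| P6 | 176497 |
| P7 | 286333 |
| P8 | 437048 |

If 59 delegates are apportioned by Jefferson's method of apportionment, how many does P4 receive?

13

Standard divisor 3244075/59 ≈ 54984.322; standard quotas: P1 13.320, P2 8.100, P3 5.372, P4 12.644, P5 3.198, P6 3.210, P7 5.208, P8 7.949.
Rounding down gives 13, 8, 5, 12, 3, 3, 5, 7 = 56 seats, so the divisor must be adjusted.
With modified divisor 51000: modified quotas P1 14.361, P2 8.732, P3 5.792, P4 13.632, P5 3.447, P6 3.461, P7 5.614, P8 8.570.
Rounding down: P1 14, P2 8, P3 5, P4 13, P5 3, P6 3, P7 5, P8 8 (total 59).
P4 receives 13.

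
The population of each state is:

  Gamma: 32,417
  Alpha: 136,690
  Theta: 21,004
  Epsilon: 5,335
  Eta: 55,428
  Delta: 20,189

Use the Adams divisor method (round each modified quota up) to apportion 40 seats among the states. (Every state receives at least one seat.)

Standard divisor 271063/40 ≈ 6776.575; standard quotas: Gamma 4.784, Alpha 20.171, Theta 3.100, Epsilon 0.787, Eta 8.179, Delta 2.979.
Rounding up gives 5, 21, 4, 1, 9, 3 = 43 seats, so the divisor must be adjusted.
With modified divisor 7100: modified quotas Gamma 4.566, Alpha 19.252, Theta 2.958, Epsilon 0.751, Eta 7.807, Delta 2.844.
Rounding up: Gamma 5, Alpha 20, Theta 3, Epsilon 1, Eta 8, Delta 3 (total 40).

Gamma 5; Alpha 20; Theta 3; Epsilon 1; Eta 8; Delta 3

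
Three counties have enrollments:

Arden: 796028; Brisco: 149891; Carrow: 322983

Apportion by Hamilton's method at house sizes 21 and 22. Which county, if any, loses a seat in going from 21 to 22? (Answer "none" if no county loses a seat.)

At 21 seats: Arden 13, Brisco 3, Carrow 5.
At 22 seats: Arden 14, Brisco 2, Carrow 6.
Brisco drops from 3 to 2.

Brisco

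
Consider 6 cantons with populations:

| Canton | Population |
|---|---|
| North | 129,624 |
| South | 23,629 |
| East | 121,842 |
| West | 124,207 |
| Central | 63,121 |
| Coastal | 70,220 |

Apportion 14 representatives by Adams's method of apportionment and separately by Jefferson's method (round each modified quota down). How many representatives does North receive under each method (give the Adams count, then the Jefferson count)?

3 and 4

Adams: North 3, South 1, East 3, West 3, Central 2, Coastal 2.
Jefferson: North 4, South 0, East 3, West 3, Central 2, Coastal 2.
North gets 3 under Adams and 4 under Jefferson.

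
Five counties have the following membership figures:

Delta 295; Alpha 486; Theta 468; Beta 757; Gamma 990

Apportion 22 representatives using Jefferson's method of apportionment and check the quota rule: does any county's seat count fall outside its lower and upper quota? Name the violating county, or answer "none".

none

Standard quotas: Delta 2.166, Alpha 3.569, Theta 3.437, Beta 5.559, Gamma 7.270.
Jefferson allocation: Delta 2, Alpha 3, Theta 3, Beta 6, Gamma 8.
Every allocation lies between the lower and upper quota.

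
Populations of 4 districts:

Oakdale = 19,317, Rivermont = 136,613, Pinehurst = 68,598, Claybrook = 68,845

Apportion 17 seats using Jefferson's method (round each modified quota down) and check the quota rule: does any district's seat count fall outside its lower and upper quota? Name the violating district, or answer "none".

none

Standard quotas: Oakdale 1.119, Rivermont 7.916, Pinehurst 3.975, Claybrook 3.989.
Jefferson allocation: Oakdale 1, Rivermont 8, Pinehurst 4, Claybrook 4.
Every allocation lies between the lower and upper quota.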